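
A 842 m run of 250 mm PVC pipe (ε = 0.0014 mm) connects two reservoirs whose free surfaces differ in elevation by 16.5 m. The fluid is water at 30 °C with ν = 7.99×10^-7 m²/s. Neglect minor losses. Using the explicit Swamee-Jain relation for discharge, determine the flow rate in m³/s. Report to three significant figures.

Swamee-Jain (Type II): Q = -0.965·√(gD⁵h_f/L)·ln[ε/(3.7D) + √(3.17ν²L/(gD³h_f))]
√(gD⁵h_f/L) = √(9.81·0.250⁵·16.5/842) = 0.01370
ε/(3.7D) = 1.51×10^-6; √(3.17ν²L/(gD³h_f)) = 2.60×10^-5
Q = -0.965·0.01370·ln(2.747×10^-5) = 0.1389 m³/s
Check: V = 2.83 m/s, Re = 8.85×10^5, f = 0.01198, h_f = 16.5 m ≈ 16.5 m ✓

Q ≈ 0.139 m³/s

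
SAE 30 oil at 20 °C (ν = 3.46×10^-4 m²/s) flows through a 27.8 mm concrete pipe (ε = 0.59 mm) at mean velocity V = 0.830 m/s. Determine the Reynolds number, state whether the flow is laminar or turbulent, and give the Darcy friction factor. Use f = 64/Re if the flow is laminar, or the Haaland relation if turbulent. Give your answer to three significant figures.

Re = VD/ν = 0.8300·0.0278/3.46×10^-4 = 66.7
Re < 2300 → laminar → f = 64/Re = 0.9597

Re ≈ 66.7; laminar; f = 64/Re ≈ 0.960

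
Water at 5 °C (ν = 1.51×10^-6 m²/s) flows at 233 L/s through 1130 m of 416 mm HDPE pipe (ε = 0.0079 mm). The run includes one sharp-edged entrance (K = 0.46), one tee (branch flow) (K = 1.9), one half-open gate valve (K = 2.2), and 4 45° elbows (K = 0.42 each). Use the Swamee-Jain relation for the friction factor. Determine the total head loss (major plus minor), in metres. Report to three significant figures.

H_L ≈ 6.43 m

V = 4Q/(πD²) = 1.714 m/s; V²/2g = 0.1498 m
Re = 4.72×10^5, ε/D = 1.90×10^-5 → f = 0.01352 (Swamee-Jain)
Major: h_f = f(L/D)·V²/2g = 0.01352·2716·0.1498 = 5.499 m
Minor: ΣK = 6.24; h_m = ΣK·V²/2g = 0.9346 m
Total H_L = 5.499 + 0.9346 = 6.434 m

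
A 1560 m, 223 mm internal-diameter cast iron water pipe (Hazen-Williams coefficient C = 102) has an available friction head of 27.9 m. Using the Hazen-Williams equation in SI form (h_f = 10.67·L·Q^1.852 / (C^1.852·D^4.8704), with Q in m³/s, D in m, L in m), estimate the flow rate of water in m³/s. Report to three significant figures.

Q ≈ 0.0625 m³/s

Rearranging: Q = [h_f·C^1.852·D^4.8704 / (10.67·L)]^(1/1.852)
Q = [27.9·102^1.852·0.223^4.8704 / (10.67·1560)]^0.540 = 0.06252 m³/s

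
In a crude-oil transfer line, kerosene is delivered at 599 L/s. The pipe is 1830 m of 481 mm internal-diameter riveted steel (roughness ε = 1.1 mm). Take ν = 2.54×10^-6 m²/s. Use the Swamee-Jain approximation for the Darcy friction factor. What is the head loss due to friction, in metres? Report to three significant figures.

h_f ≈ 51.9 m

V = 4Q/(πD²) = 4·0.599/(π·0.481²) = 3.296 m/s
Re = VD/ν = 3.296·0.481/2.54×10^-6 = 6.24×10^5 → turbulent
ε/D = 1.1/481 = 0.00229
Swamee-Jain: f = 0.02464
h_f = f(L/D)V²/(2g) = 0.02464·(1830/0.481)·3.296²/(2·9.81) = 51.93 m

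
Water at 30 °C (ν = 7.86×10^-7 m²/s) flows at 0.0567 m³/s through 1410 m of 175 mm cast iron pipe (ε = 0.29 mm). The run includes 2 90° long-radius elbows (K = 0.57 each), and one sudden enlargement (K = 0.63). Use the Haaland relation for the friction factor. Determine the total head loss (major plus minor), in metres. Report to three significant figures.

V = 4Q/(πD²) = 2.357 m/s; V²/2g = 0.2832 m
Re = 5.25×10^5, ε/D = 0.00166 → f = 0.02269 (Haaland)
Major: h_f = f(L/D)·V²/2g = 0.02269·8057·0.2832 = 51.77 m
Minor: ΣK = 1.77; h_m = ΣK·V²/2g = 0.5013 m
Total H_L = 51.77 + 0.5013 = 52.27 m

H_L ≈ 52.3 m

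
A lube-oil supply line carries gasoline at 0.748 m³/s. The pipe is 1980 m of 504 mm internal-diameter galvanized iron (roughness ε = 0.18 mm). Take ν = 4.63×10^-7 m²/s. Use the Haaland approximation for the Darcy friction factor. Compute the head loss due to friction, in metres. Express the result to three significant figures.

h_f ≈ 44.1 m

V = 4Q/(πD²) = 4·0.748/(π·0.504²) = 3.749 m/s
Re = VD/ν = 3.749·0.504/4.63×10^-7 = 4.08×10^6 → turbulent
ε/D = 0.18/504 = 3.57×10^-4
Haaland: f = 0.01568
h_f = f(L/D)V²/(2g) = 0.01568·(1980/0.504)·3.749²/(2·9.81) = 44.14 m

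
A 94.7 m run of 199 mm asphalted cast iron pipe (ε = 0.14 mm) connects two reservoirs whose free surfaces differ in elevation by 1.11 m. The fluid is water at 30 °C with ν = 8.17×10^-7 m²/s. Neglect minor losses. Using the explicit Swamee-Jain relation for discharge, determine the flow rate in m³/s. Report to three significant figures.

Q ≈ 0.0482 m³/s

Swamee-Jain (Type II): Q = -0.965·√(gD⁵h_f/L)·ln[ε/(3.7D) + √(3.17ν²L/(gD³h_f))]
√(gD⁵h_f/L) = √(9.81·0.199⁵·1.11/94.7) = 0.005990
ε/(3.7D) = 1.90×10^-4; √(3.17ν²L/(gD³h_f)) = 4.83×10^-5
Q = -0.965·0.005990·ln(2.385×10^-4) = 0.04822 m³/s
Check: V = 1.55 m/s, Re = 3.78×10^5, f = 0.01918, h_f = 1.12 m ≈ 1.11 m ✓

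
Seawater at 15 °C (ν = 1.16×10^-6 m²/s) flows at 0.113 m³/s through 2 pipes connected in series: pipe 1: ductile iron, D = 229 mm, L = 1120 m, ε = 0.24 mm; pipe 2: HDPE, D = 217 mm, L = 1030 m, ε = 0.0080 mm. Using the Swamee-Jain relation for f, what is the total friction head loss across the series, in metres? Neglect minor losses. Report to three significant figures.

Pipe 1: V = 2.744 m/s, Re = 5.42×10^5, ε/D = 0.00105, f = 0.02051, h_1 = f(L/D)V²/2g = 38.49 m
Pipe 2: V = 3.055 m/s, Re = 5.72×10^5, ε/D = 3.69×10^-5, f = 0.01339, h_2 = f(L/D)V²/2g = 30.24 m
Series → Q common, losses add: H = Σh = 68.74 m

H ≈ 68.7 m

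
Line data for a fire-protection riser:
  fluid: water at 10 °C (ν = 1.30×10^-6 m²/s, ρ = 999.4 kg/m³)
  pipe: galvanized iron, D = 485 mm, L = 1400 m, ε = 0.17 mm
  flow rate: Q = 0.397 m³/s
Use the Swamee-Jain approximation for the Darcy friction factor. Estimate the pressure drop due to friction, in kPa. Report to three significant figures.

V = 4Q/(πD²) = 4·0.397/(π·0.485²) = 2.149 m/s
Re = VD/ν = 2.149·0.485/1.30×10^-6 = 8.02×10^5 → turbulent
ε/D = 0.17/485 = 3.51×10^-4
Swamee-Jain: f = 0.01634
h_f = f(L/D)V²/(2g) = 0.01634·(1400/0.485)·2.149²/(2·9.81) = 11.10 m
Δp = ρg·h_f = 999.4·9.81·11.10 = 108.8 kPa

Δp ≈ 109 kPa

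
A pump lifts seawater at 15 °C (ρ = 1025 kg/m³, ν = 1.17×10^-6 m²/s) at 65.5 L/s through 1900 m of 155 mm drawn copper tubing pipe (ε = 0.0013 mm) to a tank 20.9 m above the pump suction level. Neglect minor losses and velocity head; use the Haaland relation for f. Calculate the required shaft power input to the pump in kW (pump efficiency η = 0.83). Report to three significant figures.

P_shaft ≈ 96.3 kW

V = 4Q/(πD²) = 3.471 m/s; Re = 4.60×10^5; ε/D = 8.39×10^-6; f = 0.01335
h_f = f(L/D)V²/2g = 100.5 m
Total head H = z + h_f = 20.9 + 100.5 = 121.4 m
P_hyd = ρgQH = 1025·9.81·0.0655·121.4 = 79.96 kW
P_shaft = P_hyd/η = 79.96/0.83 = 96.33 kW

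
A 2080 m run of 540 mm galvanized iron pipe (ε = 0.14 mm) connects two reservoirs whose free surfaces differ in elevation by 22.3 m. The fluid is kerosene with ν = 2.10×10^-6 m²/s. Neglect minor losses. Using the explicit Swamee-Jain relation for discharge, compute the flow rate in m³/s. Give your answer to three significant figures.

Q ≈ 0.618 m³/s

Swamee-Jain (Type II): Q = -0.965·√(gD⁵h_f/L)·ln[ε/(3.7D) + √(3.17ν²L/(gD³h_f))]
√(gD⁵h_f/L) = √(9.81·0.540⁵·22.3/2080) = 0.06949
ε/(3.7D) = 7.01×10^-5; √(3.17ν²L/(gD³h_f)) = 2.91×10^-5
Q = -0.965·0.06949·ln(9.912×10^-5) = 0.6182 m³/s
Check: V = 2.70 m/s, Re = 6.94×10^5, f = 0.01569, h_f = 22.4 m ≈ 22.3 m ✓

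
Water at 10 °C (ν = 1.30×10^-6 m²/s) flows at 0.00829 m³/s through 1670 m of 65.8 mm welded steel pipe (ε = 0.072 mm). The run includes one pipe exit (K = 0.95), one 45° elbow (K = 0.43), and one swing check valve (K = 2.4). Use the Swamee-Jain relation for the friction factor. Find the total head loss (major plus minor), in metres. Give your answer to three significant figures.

H_L ≈ 172 m

V = 4Q/(πD²) = 2.438 m/s; V²/2g = 0.3029 m
Re = 1.23×10^5, ε/D = 0.00109 → f = 0.02227 (Swamee-Jain)
Major: h_f = f(L/D)·V²/2g = 0.02227·25380·0.3029 = 171.2 m
Minor: ΣK = 3.78; h_m = ΣK·V²/2g = 1.145 m
Total H_L = 171.2 + 1.145 = 172.3 m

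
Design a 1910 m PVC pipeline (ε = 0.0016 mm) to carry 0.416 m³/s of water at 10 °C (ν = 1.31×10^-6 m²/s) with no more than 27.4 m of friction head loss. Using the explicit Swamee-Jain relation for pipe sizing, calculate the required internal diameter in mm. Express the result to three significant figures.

Swamee-Jain (Type III): D = 0.66·[ε^1.25·(LQ²/(gh_f))^4.75 + ν·Q^9.4·(L/(gh_f))^5.2]^0.04
LQ²/(gh_f) = 1.230; L/(gh_f) = 7.106
Term 1 = ε^1.25·(…)^4.75 = 1.52×10^-7; Term 2 = ν·Q^9.4·(…)^5.2 = 9.23×10^-6
D = 0.66·(1.52×10^-7 + 9.23×10^-6)^0.04 = 0.4154 m = 415 mm
Check: V = 3.07 m/s, Re = 9.73×10^5, f = 0.01176, h_f = 26.0 m ≈ 27.4 m ✓

D ≈ 415 mm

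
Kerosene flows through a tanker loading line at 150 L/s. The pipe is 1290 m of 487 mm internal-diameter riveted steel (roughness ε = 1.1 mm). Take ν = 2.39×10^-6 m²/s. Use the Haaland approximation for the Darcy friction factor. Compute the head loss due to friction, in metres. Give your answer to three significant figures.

h_f ≈ 2.20 m

V = 4Q/(πD²) = 4·0.150/(π·0.487²) = 0.8053 m/s
Re = VD/ν = 0.8053·0.487/2.39×10^-6 = 1.64×10^5 → turbulent
ε/D = 1.1/487 = 0.00226
Haaland: f = 0.02512
h_f = f(L/D)V²/(2g) = 0.02512·(1290/0.487)·0.8053²/(2·9.81) = 2.199 m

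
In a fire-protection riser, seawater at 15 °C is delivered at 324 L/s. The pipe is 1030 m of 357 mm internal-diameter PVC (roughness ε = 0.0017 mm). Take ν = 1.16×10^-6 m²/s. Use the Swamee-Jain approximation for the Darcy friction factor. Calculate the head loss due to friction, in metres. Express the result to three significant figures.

V = 4Q/(πD²) = 4·0.324/(π·0.357²) = 3.237 m/s
Re = VD/ν = 3.237·0.357/1.16×10^-6 = 9.96×10^5 → turbulent
ε/D = 0.0017/357 = 4.76×10^-6
Swamee-Jain: f = 0.01173
h_f = f(L/D)V²/(2g) = 0.01173·(1030/0.357)·3.237²/(2·9.81) = 18.08 m

h_f ≈ 18.1 m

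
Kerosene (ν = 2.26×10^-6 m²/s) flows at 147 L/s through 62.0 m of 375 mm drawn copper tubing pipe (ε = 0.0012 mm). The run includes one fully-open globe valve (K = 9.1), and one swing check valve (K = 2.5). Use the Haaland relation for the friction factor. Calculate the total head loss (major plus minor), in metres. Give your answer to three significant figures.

H_L ≈ 1.27 m

V = 4Q/(πD²) = 1.331 m/s; V²/2g = 0.09029 m
Re = 2.21×10^5, ε/D = 3.20×10^-6 → f = 0.01522 (Haaland)
Major: h_f = f(L/D)·V²/2g = 0.01522·165.3·0.09029 = 0.2273 m
Minor: ΣK = 11.6; h_m = ΣK·V²/2g = 1.047 m
Total H_L = 0.2273 + 1.047 = 1.275 m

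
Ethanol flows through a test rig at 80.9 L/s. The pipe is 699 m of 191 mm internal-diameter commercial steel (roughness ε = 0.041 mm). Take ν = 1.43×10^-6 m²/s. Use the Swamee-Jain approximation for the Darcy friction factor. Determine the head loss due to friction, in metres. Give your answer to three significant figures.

h_f ≈ 23.9 m

V = 4Q/(πD²) = 4·0.0809/(π·0.191²) = 2.824 m/s
Re = VD/ν = 2.824·0.191/1.43×10^-6 = 3.77×10^5 → turbulent
ε/D = 0.041/191 = 2.15×10^-4
Swamee-Jain: f = 0.01605
h_f = f(L/D)V²/(2g) = 0.01605·(699/0.191)·2.824²/(2·9.81) = 23.86 m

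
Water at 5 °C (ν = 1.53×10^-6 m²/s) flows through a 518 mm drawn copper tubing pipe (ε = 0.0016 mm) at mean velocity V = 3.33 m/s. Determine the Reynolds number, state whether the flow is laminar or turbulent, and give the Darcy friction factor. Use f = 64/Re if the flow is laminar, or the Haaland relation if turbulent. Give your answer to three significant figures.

Re ≈ 1.13×10^6; turbulent; f ≈ 0.0114

Re = VD/ν = 3.330·0.518/1.53×10^-6 = 1.13×10^6
Re > 4000 → turbulent; ε/D = 3.09×10^-6
Haaland: f = 0.01141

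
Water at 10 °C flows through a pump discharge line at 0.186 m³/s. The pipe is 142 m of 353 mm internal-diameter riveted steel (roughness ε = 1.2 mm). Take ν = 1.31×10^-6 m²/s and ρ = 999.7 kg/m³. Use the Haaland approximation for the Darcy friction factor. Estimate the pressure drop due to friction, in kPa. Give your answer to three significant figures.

V = 4Q/(πD²) = 4·0.186/(π·0.353²) = 1.901 m/s
Re = VD/ν = 1.901·0.353/1.31×10^-6 = 5.12×10^5 → turbulent
ε/D = 1.2/353 = 0.00340
Haaland: f = 0.02738
h_f = f(L/D)V²/(2g) = 0.02738·(142/0.353)·1.901²/(2·9.81) = 2.028 m
Δp = ρg·h_f = 999.7·9.81·2.028 = 19.89 kPa

Δp ≈ 19.9 kPa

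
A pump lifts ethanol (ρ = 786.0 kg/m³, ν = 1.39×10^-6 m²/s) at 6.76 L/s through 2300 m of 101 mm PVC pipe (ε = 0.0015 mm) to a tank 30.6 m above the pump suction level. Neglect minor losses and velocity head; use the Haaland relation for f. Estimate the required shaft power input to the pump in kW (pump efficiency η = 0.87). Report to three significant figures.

P_shaft ≈ 2.82 kW

V = 4Q/(πD²) = 0.8438 m/s; Re = 6.13×10^4; ε/D = 1.49×10^-5; f = 0.01983
h_f = f(L/D)V²/2g = 16.39 m
Total head H = z + h_f = 30.6 + 16.39 = 46.99 m
P_hyd = ρgQH = 786.0·9.81·0.00676·46.99 = 2.449 kW
P_shaft = P_hyd/η = 2.449/0.87 = 2.815 kW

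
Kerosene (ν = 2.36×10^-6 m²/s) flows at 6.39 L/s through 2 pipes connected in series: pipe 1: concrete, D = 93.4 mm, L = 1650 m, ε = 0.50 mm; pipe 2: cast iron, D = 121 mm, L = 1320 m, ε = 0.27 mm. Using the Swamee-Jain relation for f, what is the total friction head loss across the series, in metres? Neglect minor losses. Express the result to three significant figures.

H ≈ 31.4 m

Pipe 1: V = 0.9326 m/s, Re = 3.69×10^4, ε/D = 0.00535, f = 0.03371, h_1 = f(L/D)V²/2g = 26.41 m
Pipe 2: V = 0.5557 m/s, Re = 2.85×10^4, ε/D = 0.00223, f = 0.02905, h_2 = f(L/D)V²/2g = 4.988 m
Series → Q common, losses add: H = Σh = 31.39 m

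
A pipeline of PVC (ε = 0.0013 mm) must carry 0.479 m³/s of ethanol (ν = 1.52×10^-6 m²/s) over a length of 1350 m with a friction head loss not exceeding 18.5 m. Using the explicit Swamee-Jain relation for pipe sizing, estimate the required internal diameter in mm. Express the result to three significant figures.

Swamee-Jain (Type III): D = 0.66·[ε^1.25·(LQ²/(gh_f))^4.75 + ν·Q^9.4·(L/(gh_f))^5.2]^0.04
LQ²/(gh_f) = 1.707; L/(gh_f) = 7.439
Term 1 = ε^1.25·(…)^4.75 = 5.56×10^-7; Term 2 = ν·Q^9.4·(…)^5.2 = 5.11×10^-5
D = 0.66·(5.56×10^-7 + 5.11×10^-5)^0.04 = 0.4447 m = 445 mm
Check: V = 3.08 m/s, Re = 9.02×10^5, f = 0.01188, h_f = 17.5 m ≈ 18.5 m ✓

D ≈ 445 mm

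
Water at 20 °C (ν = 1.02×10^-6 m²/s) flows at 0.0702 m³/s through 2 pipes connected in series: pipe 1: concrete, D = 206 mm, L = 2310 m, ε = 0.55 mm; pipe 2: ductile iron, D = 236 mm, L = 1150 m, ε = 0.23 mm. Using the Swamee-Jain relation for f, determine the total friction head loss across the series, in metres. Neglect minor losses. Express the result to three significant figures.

H ≈ 78.5 m

Pipe 1: V = 2.106 m/s, Re = 4.25×10^5, ε/D = 0.00267, f = 0.02580, h_1 = f(L/D)V²/2g = 65.41 m
Pipe 2: V = 1.605 m/s, Re = 3.71×10^5, ε/D = 9.75×10^-4, f = 0.02045, h_2 = f(L/D)V²/2g = 13.08 m
Series → Q common, losses add: H = Σh = 78.50 m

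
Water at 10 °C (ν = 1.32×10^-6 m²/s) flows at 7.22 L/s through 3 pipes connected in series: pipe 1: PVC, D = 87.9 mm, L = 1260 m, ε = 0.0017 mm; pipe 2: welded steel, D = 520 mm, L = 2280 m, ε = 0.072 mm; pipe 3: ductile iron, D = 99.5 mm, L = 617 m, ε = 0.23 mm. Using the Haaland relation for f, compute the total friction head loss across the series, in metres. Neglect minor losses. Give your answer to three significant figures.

H ≈ 26.6 m

Pipe 1: V = 1.190 m/s, Re = 7.92×10^4, ε/D = 1.93×10^-5, f = 0.01879, h_1 = f(L/D)V²/2g = 19.43 m
Pipe 2: V = 0.03400 m/s, Re = 1.34×10^4, ε/D = 1.38×10^-4, f = 0.02873, h_2 = f(L/D)V²/2g = 0.007420 m
Pipe 3: V = 0.9285 m/s, Re = 7.00×10^4, ε/D = 0.00231, f = 0.02631, h_3 = f(L/D)V²/2g = 7.171 m
Series → Q common, losses add: H = Σh = 26.61 m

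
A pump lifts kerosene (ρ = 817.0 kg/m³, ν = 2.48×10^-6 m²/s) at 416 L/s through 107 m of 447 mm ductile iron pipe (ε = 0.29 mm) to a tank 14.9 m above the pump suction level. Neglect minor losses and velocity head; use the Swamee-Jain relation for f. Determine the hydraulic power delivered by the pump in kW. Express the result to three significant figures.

V = 4Q/(πD²) = 2.651 m/s; Re = 4.78×10^5; ε/D = 6.49×10^-4; f = 0.01868
h_f = f(L/D)V²/2g = 1.602 m
Total head H = z + h_f = 14.9 + 1.602 = 16.50 m
P_hyd = ρgQH = 817.0·9.81·0.416·16.50 = 55.02 kW

P_hyd ≈ 55.0 kW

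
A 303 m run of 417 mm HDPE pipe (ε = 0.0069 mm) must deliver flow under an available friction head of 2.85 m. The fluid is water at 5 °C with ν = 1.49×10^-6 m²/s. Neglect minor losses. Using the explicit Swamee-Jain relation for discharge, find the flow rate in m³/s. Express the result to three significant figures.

Q ≈ 0.336 m³/s

Swamee-Jain (Type II): Q = -0.965·√(gD⁵h_f/L)·ln[ε/(3.7D) + √(3.17ν²L/(gD³h_f))]
√(gD⁵h_f/L) = √(9.81·0.417⁵·2.85/303) = 0.03411
ε/(3.7D) = 4.47×10^-6; √(3.17ν²L/(gD³h_f)) = 3.24×10^-5
Q = -0.965·0.03411·ln(3.690×10^-5) = 0.3360 m³/s
Check: V = 2.46 m/s, Re = 6.88×10^5, f = 0.01269, h_f = 2.84 m ≈ 2.85 m ✓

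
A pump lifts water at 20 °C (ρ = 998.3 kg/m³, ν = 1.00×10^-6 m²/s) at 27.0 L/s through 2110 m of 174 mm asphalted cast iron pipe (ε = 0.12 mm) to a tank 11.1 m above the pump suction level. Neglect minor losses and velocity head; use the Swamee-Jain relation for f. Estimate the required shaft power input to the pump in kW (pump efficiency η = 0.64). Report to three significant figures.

P_shaft ≈ 11.1 kW

V = 4Q/(πD²) = 1.135 m/s; Re = 1.98×10^5; ε/D = 6.90×10^-4; f = 0.01989
h_f = f(L/D)V²/2g = 15.85 m
Total head H = z + h_f = 11.1 + 15.85 = 26.95 m
P_hyd = ρgQH = 998.3·9.81·0.0270·26.95 = 7.125 kW
P_shaft = P_hyd/η = 7.125/0.64 = 11.13 kW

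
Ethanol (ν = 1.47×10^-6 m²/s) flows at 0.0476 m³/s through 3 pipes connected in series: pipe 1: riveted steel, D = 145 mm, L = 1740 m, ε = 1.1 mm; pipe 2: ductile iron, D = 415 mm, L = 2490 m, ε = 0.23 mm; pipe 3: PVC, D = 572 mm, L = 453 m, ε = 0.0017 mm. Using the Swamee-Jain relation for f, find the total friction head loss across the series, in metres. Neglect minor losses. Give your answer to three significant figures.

Pipe 1: V = 2.883 m/s, Re = 2.84×10^5, ε/D = 0.00759, f = 0.03498, h_1 = f(L/D)V²/2g = 177.8 m
Pipe 2: V = 0.3519 m/s, Re = 9.93×10^4, ε/D = 5.54×10^-4, f = 0.02066, h_2 = f(L/D)V²/2g = 0.7825 m
Pipe 3: V = 0.1852 m/s, Re = 7.21×10^4, ε/D = 2.97×10^-6, f = 0.01917, h_3 = f(L/D)V²/2g = 0.02654 m
Series → Q common, losses add: H = Σh = 178.6 m

H ≈ 179 m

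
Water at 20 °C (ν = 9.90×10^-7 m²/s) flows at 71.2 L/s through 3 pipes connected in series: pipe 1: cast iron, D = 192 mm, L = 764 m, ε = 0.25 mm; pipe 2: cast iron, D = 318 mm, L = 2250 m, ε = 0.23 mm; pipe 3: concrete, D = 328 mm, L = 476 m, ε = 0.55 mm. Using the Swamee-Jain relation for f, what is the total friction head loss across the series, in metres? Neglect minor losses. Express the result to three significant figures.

H ≈ 33.4 m

Pipe 1: V = 2.459 m/s, Re = 4.77×10^5, ε/D = 0.00130, f = 0.02160, h_1 = f(L/D)V²/2g = 26.50 m
Pipe 2: V = 0.8965 m/s, Re = 2.88×10^5, ε/D = 7.23×10^-4, f = 0.01955, h_2 = f(L/D)V²/2g = 5.666 m
Pipe 3: V = 0.8426 m/s, Re = 2.79×10^5, ε/D = 0.00168, f = 0.02324, h_3 = f(L/D)V²/2g = 1.221 m
Series → Q common, losses add: H = Σh = 33.38 m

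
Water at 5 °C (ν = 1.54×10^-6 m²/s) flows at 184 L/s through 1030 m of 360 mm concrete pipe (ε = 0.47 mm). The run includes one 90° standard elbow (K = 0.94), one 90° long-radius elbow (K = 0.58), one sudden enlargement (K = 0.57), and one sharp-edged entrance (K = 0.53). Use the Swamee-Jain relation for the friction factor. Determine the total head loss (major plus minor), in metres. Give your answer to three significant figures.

V = 4Q/(πD²) = 1.808 m/s; V²/2g = 0.1666 m
Re = 4.23×10^5, ε/D = 0.00131 → f = 0.02169 (Swamee-Jain)
Major: h_f = f(L/D)·V²/2g = 0.02169·2861·0.1666 = 10.33 m
Minor: ΣK = 2.62; h_m = ΣK·V²/2g = 0.4364 m
Total H_L = 10.33 + 0.4364 = 10.77 m

H_L ≈ 10.8 m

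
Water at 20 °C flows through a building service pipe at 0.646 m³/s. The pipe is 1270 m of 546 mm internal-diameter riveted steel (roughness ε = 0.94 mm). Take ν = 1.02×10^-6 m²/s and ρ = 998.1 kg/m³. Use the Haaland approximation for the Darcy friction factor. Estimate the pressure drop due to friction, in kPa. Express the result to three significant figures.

Δp ≈ 200 kPa

V = 4Q/(πD²) = 4·0.646/(π·0.546²) = 2.759 m/s
Re = VD/ν = 2.759·0.546/1.02×10^-6 = 1.48×10^6 → turbulent
ε/D = 0.94/546 = 0.00172
Haaland: f = 0.02268
h_f = f(L/D)V²/(2g) = 0.02268·(1270/0.546)·2.759²/(2·9.81) = 20.47 m
Δp = ρg·h_f = 998.1·9.81·20.47 = 200.4 kPa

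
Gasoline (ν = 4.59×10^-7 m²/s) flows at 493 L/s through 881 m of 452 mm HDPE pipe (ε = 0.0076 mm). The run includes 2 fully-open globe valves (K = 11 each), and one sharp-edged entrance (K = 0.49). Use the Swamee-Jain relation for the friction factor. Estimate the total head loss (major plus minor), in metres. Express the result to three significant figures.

H_L ≈ 20.6 m

V = 4Q/(πD²) = 3.072 m/s; V²/2g = 0.4811 m
Re = 3.03×10^6, ε/D = 1.68×10^-5 → f = 0.01047 (Swamee-Jain)
Major: h_f = f(L/D)·V²/2g = 0.01047·1949·0.4811 = 9.818 m
Minor: ΣK = 22.5; h_m = ΣK·V²/2g = 10.82 m
Total H_L = 9.818 + 10.82 = 20.64 m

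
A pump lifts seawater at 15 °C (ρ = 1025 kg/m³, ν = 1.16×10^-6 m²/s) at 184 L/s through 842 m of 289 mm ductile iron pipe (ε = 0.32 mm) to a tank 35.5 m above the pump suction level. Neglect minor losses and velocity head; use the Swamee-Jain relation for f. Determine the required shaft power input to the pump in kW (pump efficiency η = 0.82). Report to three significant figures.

P_shaft ≈ 135 kW

V = 4Q/(πD²) = 2.805 m/s; Re = 6.99×10^5; ε/D = 0.00111; f = 0.02064
h_f = f(L/D)V²/2g = 24.11 m
Total head H = z + h_f = 35.5 + 24.11 = 59.61 m
P_hyd = ρgQH = 1025·9.81·0.184·59.61 = 110.3 kW
P_shaft = P_hyd/η = 110.3/0.82 = 134.5 kW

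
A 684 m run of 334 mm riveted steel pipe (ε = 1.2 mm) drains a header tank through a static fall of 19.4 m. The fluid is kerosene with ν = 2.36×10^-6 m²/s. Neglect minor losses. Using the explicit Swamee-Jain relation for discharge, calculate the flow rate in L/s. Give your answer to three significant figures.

Q ≈ 226 L/s

Swamee-Jain (Type II): Q = -0.965·√(gD⁵h_f/L)·ln[ε/(3.7D) + √(3.17ν²L/(gD³h_f))]
√(gD⁵h_f/L) = √(9.81·0.334⁵·19.4/684) = 0.03401
ε/(3.7D) = 9.71×10^-4; √(3.17ν²L/(gD³h_f)) = 4.13×10^-5
Q = -0.965·0.03401·ln(0.001012) = 0.2263 m³/s
Check: V = 2.58 m/s, Re = 3.66×10^5, f = 0.02800, h_f = 19.5 m ≈ 19.4 m ✓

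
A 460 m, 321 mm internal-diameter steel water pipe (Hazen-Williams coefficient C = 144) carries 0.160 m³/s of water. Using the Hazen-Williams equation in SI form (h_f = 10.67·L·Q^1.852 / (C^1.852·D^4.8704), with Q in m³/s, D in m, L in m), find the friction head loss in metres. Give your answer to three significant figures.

h_f = 10.67·460·0.160^1.852 / (144^1.852·0.321^4.8704) = 4.199 m

h_f ≈ 4.20 m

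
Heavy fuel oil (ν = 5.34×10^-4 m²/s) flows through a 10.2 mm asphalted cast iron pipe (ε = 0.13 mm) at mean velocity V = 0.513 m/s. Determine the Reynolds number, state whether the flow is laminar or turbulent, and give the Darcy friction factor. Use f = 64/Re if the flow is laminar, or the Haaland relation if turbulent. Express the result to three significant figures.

Re ≈ 9.80; laminar; f = 64/Re ≈ 6.53

Re = VD/ν = 0.5130·0.0102/5.34×10^-4 = 9.80
Re < 2300 → laminar → f = 64/Re = 6.531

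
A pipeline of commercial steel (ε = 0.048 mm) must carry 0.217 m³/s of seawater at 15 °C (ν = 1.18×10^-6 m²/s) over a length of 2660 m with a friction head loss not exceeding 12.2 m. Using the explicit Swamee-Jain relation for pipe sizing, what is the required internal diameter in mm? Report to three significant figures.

Swamee-Jain (Type III): D = 0.66·[ε^1.25·(LQ²/(gh_f))^4.75 + ν·Q^9.4·(L/(gh_f))^5.2]^0.04
LQ²/(gh_f) = 1.047; L/(gh_f) = 22.23
Term 1 = ε^1.25·(…)^4.75 = 4.96×10^-6; Term 2 = ν·Q^9.4·(…)^5.2 = 6.89×10^-6
D = 0.66·(4.96×10^-6 + 6.89×10^-6)^0.04 = 0.4193 m = 419 mm
Check: V = 1.57 m/s, Re = 5.58×10^5, f = 0.01446, h_f = 11.6 m ≈ 12.2 m ✓

D ≈ 419 mm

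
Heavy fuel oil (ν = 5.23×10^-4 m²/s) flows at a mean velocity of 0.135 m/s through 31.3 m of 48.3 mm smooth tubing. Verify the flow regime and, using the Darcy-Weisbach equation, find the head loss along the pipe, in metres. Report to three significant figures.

Re = VD/ν = 0.135·0.04830/5.23×10^-4 = 12.5 → laminar (Re < 2300)
f = 64/Re = 5.133
h_f = f(L/D)V²/(2g) = 5.133·(31.3/0.04830)·0.135²/(2·9.81) = 3.090 m

h_f ≈ 3.09 m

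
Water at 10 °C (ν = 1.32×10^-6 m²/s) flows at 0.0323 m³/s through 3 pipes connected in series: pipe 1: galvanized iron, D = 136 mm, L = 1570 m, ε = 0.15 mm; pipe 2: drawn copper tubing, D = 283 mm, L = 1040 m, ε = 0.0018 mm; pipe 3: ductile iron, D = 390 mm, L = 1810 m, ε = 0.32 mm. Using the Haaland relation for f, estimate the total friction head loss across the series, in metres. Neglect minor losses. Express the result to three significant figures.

Pipe 1: V = 2.223 m/s, Re = 2.29×10^5, ε/D = 0.00110, f = 0.02118, h_1 = f(L/D)V²/2g = 61.60 m
Pipe 2: V = 0.5135 m/s, Re = 1.10×10^5, ε/D = 6.36×10^-6, f = 0.01750, h_2 = f(L/D)V²/2g = 0.8641 m
Pipe 3: V = 0.2704 m/s, Re = 7.99×10^4, ε/D = 8.21×10^-4, f = 0.02185, h_3 = f(L/D)V²/2g = 0.3778 m
Series → Q common, losses add: H = Σh = 62.84 m

H ≈ 62.8 m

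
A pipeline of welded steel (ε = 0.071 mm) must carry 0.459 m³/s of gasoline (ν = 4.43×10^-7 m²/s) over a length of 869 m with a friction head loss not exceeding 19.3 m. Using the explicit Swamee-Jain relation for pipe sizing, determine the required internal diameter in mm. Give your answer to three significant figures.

D ≈ 409 mm

Swamee-Jain (Type III): D = 0.66·[ε^1.25·(LQ²/(gh_f))^4.75 + ν·Q^9.4·(L/(gh_f))^5.2]^0.04
LQ²/(gh_f) = 0.9670; L/(gh_f) = 4.590
Term 1 = ε^1.25·(…)^4.75 = 5.56×10^-6; Term 2 = ν·Q^9.4·(…)^5.2 = 8.11×10^-7
D = 0.66·(5.56×10^-6 + 8.11×10^-7)^0.04 = 0.4090 m = 409 mm
Check: V = 3.49 m/s, Re = 3.23×10^6, f = 0.01377, h_f = 18.2 m ≈ 19.3 m ✓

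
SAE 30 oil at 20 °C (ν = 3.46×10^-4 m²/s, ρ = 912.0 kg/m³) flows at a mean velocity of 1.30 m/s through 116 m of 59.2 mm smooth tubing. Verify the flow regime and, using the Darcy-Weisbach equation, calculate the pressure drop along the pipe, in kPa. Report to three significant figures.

Δp ≈ 434 kPa

Re = VD/ν = 1.30·0.05920/3.46×10^-4 = 222 → laminar (Re < 2300)
f = 64/Re = 0.2877
h_f = f(L/D)V²/(2g) = 0.2877·(116/0.05920)·1.30²/(2·9.81) = 48.56 m
Δp = ρg·h_f = 912.0·9.81·48.56 = 434.5 kPa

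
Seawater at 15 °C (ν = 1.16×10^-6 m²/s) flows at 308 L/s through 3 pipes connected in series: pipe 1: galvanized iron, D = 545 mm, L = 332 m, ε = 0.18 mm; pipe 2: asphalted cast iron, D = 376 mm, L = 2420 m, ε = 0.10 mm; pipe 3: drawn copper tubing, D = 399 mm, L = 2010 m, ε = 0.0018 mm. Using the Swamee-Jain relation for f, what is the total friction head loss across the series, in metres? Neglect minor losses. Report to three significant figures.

Pipe 1: V = 1.320 m/s, Re = 6.20×10^5, ε/D = 3.30×10^-4, f = 0.01639, h_1 = f(L/D)V²/2g = 0.8872 m
Pipe 2: V = 2.774 m/s, Re = 8.99×10^5, ε/D = 2.66×10^-4, f = 0.01552, h_2 = f(L/D)V²/2g = 39.18 m
Pipe 3: V = 2.463 m/s, Re = 8.47×10^5, ε/D = 4.51×10^-6, f = 0.01204, h_3 = f(L/D)V²/2g = 18.76 m
Series → Q common, losses add: H = Σh = 58.83 m

H ≈ 58.8 m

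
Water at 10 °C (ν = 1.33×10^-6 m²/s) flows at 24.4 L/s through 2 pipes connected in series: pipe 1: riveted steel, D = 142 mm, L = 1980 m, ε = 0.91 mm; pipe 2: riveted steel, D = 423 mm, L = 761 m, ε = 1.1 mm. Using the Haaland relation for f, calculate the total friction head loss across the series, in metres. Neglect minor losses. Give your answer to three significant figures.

Pipe 1: V = 1.541 m/s, Re = 1.64×10^5, ε/D = 0.00641, f = 0.03330, h_1 = f(L/D)V²/2g = 56.17 m
Pipe 2: V = 0.1736 m/s, Re = 5.52×10^4, ε/D = 0.00260, f = 0.02741, h_2 = f(L/D)V²/2g = 0.07578 m
Series → Q common, losses add: H = Σh = 56.25 m

H ≈ 56.2 m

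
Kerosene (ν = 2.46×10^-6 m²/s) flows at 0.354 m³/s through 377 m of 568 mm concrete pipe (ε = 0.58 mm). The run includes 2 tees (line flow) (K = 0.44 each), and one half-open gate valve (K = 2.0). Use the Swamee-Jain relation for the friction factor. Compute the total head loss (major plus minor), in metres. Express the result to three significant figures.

H_L ≈ 1.66 m

V = 4Q/(πD²) = 1.397 m/s; V²/2g = 0.09948 m
Re = 3.23×10^5, ε/D = 0.00102 → f = 0.02077 (Swamee-Jain)
Major: h_f = f(L/D)·V²/2g = 0.02077·663.7·0.09948 = 1.371 m
Minor: ΣK = 2.88; h_m = ΣK·V²/2g = 0.2865 m
Total H_L = 1.371 + 0.2865 = 1.658 m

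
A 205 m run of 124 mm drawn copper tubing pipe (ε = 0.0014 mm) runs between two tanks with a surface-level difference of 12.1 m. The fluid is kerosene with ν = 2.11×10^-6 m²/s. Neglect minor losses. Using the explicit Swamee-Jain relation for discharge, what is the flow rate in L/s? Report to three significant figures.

Swamee-Jain (Type II): Q = -0.965·√(gD⁵h_f/L)·ln[ε/(3.7D) + √(3.17ν²L/(gD³h_f))]
√(gD⁵h_f/L) = √(9.81·0.124⁵·12.1/205) = 0.004120
ε/(3.7D) = 3.05×10^-6; √(3.17ν²L/(gD³h_f)) = 1.13×10^-4
Q = -0.965·0.004120·ln(1.161×10^-4) = 0.03602 m³/s
Check: V = 2.98 m/s, Re = 1.75×10^5, f = 0.01603, h_f = 12.0 m ≈ 12.1 m ✓

Q ≈ 36.0 L/s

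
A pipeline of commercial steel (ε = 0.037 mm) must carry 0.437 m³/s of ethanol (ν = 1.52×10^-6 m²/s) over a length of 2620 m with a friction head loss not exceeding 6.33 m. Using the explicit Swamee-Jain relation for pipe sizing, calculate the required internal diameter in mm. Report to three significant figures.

D ≈ 623 mm

Swamee-Jain (Type III): D = 0.66·[ε^1.25·(LQ²/(gh_f))^4.75 + ν·Q^9.4·(L/(gh_f))^5.2]^0.04
LQ²/(gh_f) = 8.057; L/(gh_f) = 42.19
Term 1 = ε^1.25·(…)^4.75 = 0.0582; Term 2 = ν·Q^9.4·(…)^5.2 = 0.179
D = 0.66·(0.0582 + 0.179)^0.04 = 0.6231 m = 623 mm
Check: V = 1.43 m/s, Re = 5.87×10^5, f = 0.01367, h_f = 6.02 m ≈ 6.33 m ✓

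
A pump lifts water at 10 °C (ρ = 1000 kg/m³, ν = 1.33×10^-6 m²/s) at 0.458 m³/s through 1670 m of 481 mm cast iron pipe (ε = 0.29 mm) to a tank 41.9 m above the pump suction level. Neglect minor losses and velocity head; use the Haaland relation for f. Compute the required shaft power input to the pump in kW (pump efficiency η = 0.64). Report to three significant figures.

P_shaft ≈ 435 kW

V = 4Q/(πD²) = 2.520 m/s; Re = 9.12×10^5; ε/D = 6.03×10^-4; f = 0.01788
h_f = f(L/D)V²/2g = 20.10 m
Total head H = z + h_f = 41.9 + 20.10 = 62.00 m
P_hyd = ρgQH = 1000·9.81·0.458·62.00 = 278.6 kW
P_shaft = P_hyd/η = 278.6/0.64 = 435.2 kW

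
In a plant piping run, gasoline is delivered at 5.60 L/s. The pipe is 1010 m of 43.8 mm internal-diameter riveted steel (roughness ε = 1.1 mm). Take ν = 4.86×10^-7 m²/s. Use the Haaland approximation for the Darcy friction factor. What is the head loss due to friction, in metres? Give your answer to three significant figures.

h_f ≈ 867 m

V = 4Q/(πD²) = 4·0.00560/(π·0.0438²) = 3.717 m/s
Re = VD/ν = 3.717·0.0438/4.86×10^-7 = 3.35×10^5 → turbulent
ε/D = 1.1/43.8 = 0.0251
Haaland: f = 0.05338
h_f = f(L/D)V²/(2g) = 0.05338·(1010/0.0438)·3.717²/(2·9.81) = 866.7 m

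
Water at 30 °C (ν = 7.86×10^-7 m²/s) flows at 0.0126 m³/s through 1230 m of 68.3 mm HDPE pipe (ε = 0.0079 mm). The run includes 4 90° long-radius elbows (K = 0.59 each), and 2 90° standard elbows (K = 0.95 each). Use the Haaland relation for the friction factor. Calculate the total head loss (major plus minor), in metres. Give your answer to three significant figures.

V = 4Q/(πD²) = 3.439 m/s; V²/2g = 0.6028 m
Re = 2.99×10^5, ε/D = 1.16×10^-4 → f = 0.01537 (Haaland)
Major: h_f = f(L/D)·V²/2g = 0.01537·18009·0.6028 = 166.9 m
Minor: ΣK = 4.26; h_m = ΣK·V²/2g = 2.568 m
Total H_L = 166.9 + 2.568 = 169.5 m

H_L ≈ 169 m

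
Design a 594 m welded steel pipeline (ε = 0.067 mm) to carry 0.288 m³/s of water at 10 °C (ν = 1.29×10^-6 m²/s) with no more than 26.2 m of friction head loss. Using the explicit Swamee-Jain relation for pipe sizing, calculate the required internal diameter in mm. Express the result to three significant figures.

Swamee-Jain (Type III): D = 0.66·[ε^1.25·(LQ²/(gh_f))^4.75 + ν·Q^9.4·(L/(gh_f))^5.2]^0.04
LQ²/(gh_f) = 0.1917; L/(gh_f) = 2.311
Term 1 = ε^1.25·(…)^4.75 = 2.37×10^-9; Term 2 = ν·Q^9.4·(…)^5.2 = 8.33×10^-10
D = 0.66·(2.37×10^-9 + 8.33×10^-10)^0.04 = 0.3018 m = 302 mm
Check: V = 4.02 m/s, Re = 9.42×10^5, f = 0.01505, h_f = 24.5 m ≈ 26.2 m ✓

D ≈ 302 mm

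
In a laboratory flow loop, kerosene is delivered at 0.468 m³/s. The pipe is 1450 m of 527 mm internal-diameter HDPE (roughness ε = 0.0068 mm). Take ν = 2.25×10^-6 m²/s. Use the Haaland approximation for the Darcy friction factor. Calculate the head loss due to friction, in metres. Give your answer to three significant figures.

V = 4Q/(πD²) = 4·0.468/(π·0.527²) = 2.146 m/s
Re = VD/ν = 2.146·0.527/2.25×10^-6 = 5.03×10^5 → turbulent
ε/D = 0.0068/527 = 1.29×10^-5
Haaland: f = 0.01320
h_f = f(L/D)V²/(2g) = 0.01320·(1450/0.527)·2.146²/(2·9.81) = 8.521 m

h_f ≈ 8.52 m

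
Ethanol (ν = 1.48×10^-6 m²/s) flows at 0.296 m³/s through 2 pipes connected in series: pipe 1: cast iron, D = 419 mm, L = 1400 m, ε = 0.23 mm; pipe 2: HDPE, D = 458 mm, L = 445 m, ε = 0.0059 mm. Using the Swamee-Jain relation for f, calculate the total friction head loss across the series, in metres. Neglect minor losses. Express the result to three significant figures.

H ≈ 16.2 m

Pipe 1: V = 2.147 m/s, Re = 6.08×10^5, ε/D = 5.49×10^-4, f = 0.01792, h_1 = f(L/D)V²/2g = 14.07 m
Pipe 2: V = 1.797 m/s, Re = 5.56×10^5, ε/D = 1.29×10^-5, f = 0.01307, h_2 = f(L/D)V²/2g = 2.089 m
Series → Q common, losses add: H = Σh = 16.15 m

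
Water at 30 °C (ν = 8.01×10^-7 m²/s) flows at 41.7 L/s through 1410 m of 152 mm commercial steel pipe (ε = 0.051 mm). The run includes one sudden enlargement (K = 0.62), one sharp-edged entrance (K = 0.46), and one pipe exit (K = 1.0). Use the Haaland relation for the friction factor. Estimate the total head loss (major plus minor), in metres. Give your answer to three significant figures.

H_L ≈ 41.9 m

V = 4Q/(πD²) = 2.298 m/s; V²/2g = 0.2692 m
Re = 4.36×10^5, ε/D = 3.36×10^-4 → f = 0.01658 (Haaland)
Major: h_f = f(L/D)·V²/2g = 0.01658·9276·0.2692 = 41.39 m
Minor: ΣK = 2.08; h_m = ΣK·V²/2g = 0.5599 m
Total H_L = 41.39 + 0.5599 = 41.95 m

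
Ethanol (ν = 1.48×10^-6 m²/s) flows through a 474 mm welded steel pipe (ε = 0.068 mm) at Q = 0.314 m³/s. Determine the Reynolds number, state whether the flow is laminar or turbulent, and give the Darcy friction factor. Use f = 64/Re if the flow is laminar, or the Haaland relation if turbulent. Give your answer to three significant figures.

Re ≈ 5.70×10^5; turbulent; f ≈ 0.0146

V = 4Q/(πD²) = 1.779 m/s
Re = VD/ν = 1.779·0.474/1.48×10^-6 = 5.70×10^5
Re > 4000 → turbulent; ε/D = 1.43×10^-4
Haaland: f = 0.01455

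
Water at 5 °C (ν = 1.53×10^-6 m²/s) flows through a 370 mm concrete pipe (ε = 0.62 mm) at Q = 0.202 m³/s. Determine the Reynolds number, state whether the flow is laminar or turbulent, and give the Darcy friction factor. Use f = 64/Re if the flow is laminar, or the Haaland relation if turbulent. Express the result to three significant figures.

V = 4Q/(πD²) = 1.879 m/s
Re = VD/ν = 1.879·0.370/1.53×10^-6 = 4.54×10^5
Re > 4000 → turbulent; ε/D = 0.00168
Haaland: f = 0.02280

Re ≈ 4.54×10^5; turbulent; f ≈ 0.0228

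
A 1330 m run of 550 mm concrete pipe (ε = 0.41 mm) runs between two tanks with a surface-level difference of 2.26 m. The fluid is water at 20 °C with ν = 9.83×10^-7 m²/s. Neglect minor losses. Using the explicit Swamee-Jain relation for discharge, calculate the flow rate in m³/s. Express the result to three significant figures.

Q ≈ 0.234 m³/s

Swamee-Jain (Type II): Q = -0.965·√(gD⁵h_f/L)·ln[ε/(3.7D) + √(3.17ν²L/(gD³h_f))]
√(gD⁵h_f/L) = √(9.81·0.550⁵·2.26/1330) = 0.02896
ε/(3.7D) = 2.01×10^-4; √(3.17ν²L/(gD³h_f)) = 3.32×10^-5
Q = -0.965·0.02896·ln(2.347×10^-4) = 0.2336 m³/s
Check: V = 0.983 m/s, Re = 5.50×10^5, f = 0.01909, h_f = 2.27 m ≈ 2.26 m ✓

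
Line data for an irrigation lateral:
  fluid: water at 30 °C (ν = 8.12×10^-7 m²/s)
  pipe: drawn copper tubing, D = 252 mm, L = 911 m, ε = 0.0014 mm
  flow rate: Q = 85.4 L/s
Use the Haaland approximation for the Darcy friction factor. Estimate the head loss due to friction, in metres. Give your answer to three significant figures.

h_f ≈ 7.01 m

V = 4Q/(πD²) = 4·0.0854/(π·0.252²) = 1.712 m/s
Re = VD/ν = 1.712·0.252/8.12×10^-7 = 5.31×10^5 → turbulent
ε/D = 0.0014/252 = 5.56×10^-6
Haaland: f = 0.01299
h_f = f(L/D)V²/(2g) = 0.01299·(911/0.252)·1.712²/(2·9.81) = 7.015 m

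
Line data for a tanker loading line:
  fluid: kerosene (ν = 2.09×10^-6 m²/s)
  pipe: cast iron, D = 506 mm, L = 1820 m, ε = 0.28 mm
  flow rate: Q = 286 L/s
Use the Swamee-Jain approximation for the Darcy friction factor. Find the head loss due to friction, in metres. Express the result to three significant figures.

V = 4Q/(πD²) = 4·0.286/(π·0.506²) = 1.422 m/s
Re = VD/ν = 1.422·0.506/2.09×10^-6 = 3.44×10^5 → turbulent
ε/D = 0.28/506 = 5.53×10^-4
Swamee-Jain: f = 0.01847
h_f = f(L/D)V²/(2g) = 0.01847·(1820/0.506)·1.422²/(2·9.81) = 6.848 m

h_f ≈ 6.85 m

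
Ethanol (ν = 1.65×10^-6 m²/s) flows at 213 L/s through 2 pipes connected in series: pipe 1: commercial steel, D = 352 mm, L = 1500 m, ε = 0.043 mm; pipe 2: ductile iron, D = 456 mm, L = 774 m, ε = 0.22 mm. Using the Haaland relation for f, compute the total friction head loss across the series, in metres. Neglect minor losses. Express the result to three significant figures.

Pipe 1: V = 2.189 m/s, Re = 4.67×10^5, ε/D = 1.22×10^-4, f = 0.01462, h_1 = f(L/D)V²/2g = 15.21 m
Pipe 2: V = 1.304 m/s, Re = 3.60×10^5, ε/D = 4.82×10^-4, f = 0.01776, h_2 = f(L/D)V²/2g = 2.614 m
Series → Q common, losses add: H = Σh = 17.82 m

H ≈ 17.8 m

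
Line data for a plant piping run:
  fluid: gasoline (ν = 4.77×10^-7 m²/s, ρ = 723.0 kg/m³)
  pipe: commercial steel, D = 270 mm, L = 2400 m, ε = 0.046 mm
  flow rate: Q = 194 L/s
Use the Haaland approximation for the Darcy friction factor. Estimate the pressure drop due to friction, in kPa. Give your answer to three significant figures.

V = 4Q/(πD²) = 4·0.194/(π·0.270²) = 3.388 m/s
Re = VD/ν = 3.388·0.270/4.77×10^-7 = 1.92×10^6 → turbulent
ε/D = 0.046/270 = 1.70×10^-4
Haaland: f = 0.01384
h_f = f(L/D)V²/(2g) = 0.01384·(2400/0.270)·3.388²/(2·9.81) = 71.99 m
Δp = ρg·h_f = 723.0·9.81·71.99 = 510.6 kPa

Δp ≈ 511 kPa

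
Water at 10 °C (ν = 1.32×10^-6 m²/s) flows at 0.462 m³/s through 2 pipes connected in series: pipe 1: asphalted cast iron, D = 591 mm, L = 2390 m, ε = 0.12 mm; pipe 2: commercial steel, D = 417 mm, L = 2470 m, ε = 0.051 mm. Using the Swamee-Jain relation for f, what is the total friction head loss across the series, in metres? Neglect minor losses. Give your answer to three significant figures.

Pipe 1: V = 1.684 m/s, Re = 7.54×10^5, ε/D = 2.03×10^-4, f = 0.01506, h_1 = f(L/D)V²/2g = 8.806 m
Pipe 2: V = 3.383 m/s, Re = 1.07×10^6, ε/D = 1.22×10^-4, f = 0.01376, h_2 = f(L/D)V²/2g = 47.53 m
Series → Q common, losses add: H = Σh = 56.33 m

H ≈ 56.3 m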